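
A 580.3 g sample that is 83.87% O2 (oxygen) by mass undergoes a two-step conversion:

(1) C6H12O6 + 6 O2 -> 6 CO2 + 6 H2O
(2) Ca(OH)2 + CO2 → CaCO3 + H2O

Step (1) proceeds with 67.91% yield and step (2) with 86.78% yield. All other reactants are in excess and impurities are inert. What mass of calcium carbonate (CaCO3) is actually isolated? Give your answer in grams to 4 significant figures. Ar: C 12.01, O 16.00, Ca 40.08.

Pure O2 = 580.3 × 0.8387 = 486.70 g.
M(O2) = 2(16.00) = 32.00 g/mol.
M(CaCO3) = 40.08 + 12.01 + 3(16.00) = 100.09 g/mol.
n(O2) = 486.70 / 32.00 = 15.209 mol.
Step 1 (O2:CO2 = 6:6): theoretical n(CO2) = 15.209 mol; at 67.91% yield, n(CO2) = 10.329 mol.
Step 2 (CO2:CaCO3 = 1:1): theoretical n(CaCO3) = 10.329 mol, so theoretical mass = 10.329 × 100.09 = 1033.8 g.
At 86.78% yield, actual mass of CaCO3 = 1033.8 × 0.8678 = 897.13 g.

897.1 g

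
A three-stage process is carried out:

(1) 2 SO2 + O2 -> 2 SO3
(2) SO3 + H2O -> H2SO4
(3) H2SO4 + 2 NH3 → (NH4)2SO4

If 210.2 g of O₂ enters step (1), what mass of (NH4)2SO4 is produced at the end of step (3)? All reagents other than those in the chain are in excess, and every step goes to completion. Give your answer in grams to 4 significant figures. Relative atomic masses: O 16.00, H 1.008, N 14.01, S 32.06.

M(O2) = 2(16.00) = 32.00 g/mol.
M((NH4)2SO4) = 2(14.01) + 8(1.008) + 32.06 + 4(16.00) = 132.144 g/mol.
n(O2) = 210.2 / 32.00 = 6.5687 mol.
Reaction (1): O2→SO3 ratio 1:2 ⇒ n(SO3) = 13.137 mol.
Reaction (2): SO3→H2SO4 ratio 1:1 ⇒ n(H2SO4) = 13.137 mol.
Reaction (3): H2SO4→(NH4)2SO4 ratio 1:1 ⇒ n((NH4)2SO4) = 13.137 mol.
Mass of (NH4)2SO4 = 13.137 × 132.144 = 1736.0 g.

1736 g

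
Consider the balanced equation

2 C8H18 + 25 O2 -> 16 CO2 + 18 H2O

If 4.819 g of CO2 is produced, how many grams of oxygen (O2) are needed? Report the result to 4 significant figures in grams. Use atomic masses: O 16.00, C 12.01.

5.475 g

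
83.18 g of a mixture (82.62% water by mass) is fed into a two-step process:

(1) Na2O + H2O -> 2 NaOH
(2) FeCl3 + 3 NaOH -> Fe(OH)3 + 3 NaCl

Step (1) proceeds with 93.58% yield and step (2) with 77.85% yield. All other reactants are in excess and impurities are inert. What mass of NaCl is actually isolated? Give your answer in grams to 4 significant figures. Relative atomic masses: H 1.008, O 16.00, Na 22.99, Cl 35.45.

324.8 g

Pure H2O = 83.18 × 0.8262 = 68.723 g.
M(H2O) = 2(1.008) + 16.00 = 18.016 g/mol.
M(NaCl) = 22.99 + 35.45 = 58.44 g/mol.
n(H2O) = 68.723 / 18.016 = 3.8146 mol.
Step 1 (H2O:NaOH = 1:2): theoretical n(NaOH) = 7.6291 mol; at 93.58% yield, n(NaOH) = 7.1394 mol.
Step 2 (NaOH:NaCl = 3:3): theoretical n(NaCl) = 7.1394 mol, so theoretical mass = 7.1394 × 58.44 = 417.22 g.
At 77.85% yield, actual mass of NaCl = 417.22 × 0.7785 = 324.81 g.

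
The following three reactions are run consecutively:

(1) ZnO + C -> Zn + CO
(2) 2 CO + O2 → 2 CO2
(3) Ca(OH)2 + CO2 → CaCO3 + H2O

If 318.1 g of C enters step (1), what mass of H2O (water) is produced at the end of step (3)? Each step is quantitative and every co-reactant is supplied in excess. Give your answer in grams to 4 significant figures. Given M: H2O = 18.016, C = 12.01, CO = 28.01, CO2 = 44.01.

477.2 g

n(C) = 318.1 / 12.01 = 26.486 mol.
Reaction (1): C→CO ratio 1:1 ⇒ n(CO) = 26.486 mol.
Reaction (2): CO→CO2 ratio 2:2 ⇒ n(CO2) = 26.486 mol.
Reaction (3): CO2→H2O ratio 1:1 ⇒ n(H2O) = 26.486 mol.
Mass of H2O = 26.486 × 18.016 = 477.18 g.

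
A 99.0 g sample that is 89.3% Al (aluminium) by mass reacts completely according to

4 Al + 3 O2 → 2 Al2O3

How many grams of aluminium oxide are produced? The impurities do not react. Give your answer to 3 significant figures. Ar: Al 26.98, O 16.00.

Mass of pure Al = 99.0 g × 0.893 = 88.41 g.
M(Al) = 26.98 g/mol.
M(Al2O3) = 2(26.98) + 3(16.00) = 101.96 g/mol.
n(Al) = 88.41 g / 26.98 g/mol = 3.277 mol.
From the equation the Al:Al2O3 mole ratio is 4:2, so n(Al2O3) = 3.277 × 2/4 = 1.638 mol.
Mass of Al2O3 = 1.638 mol × 101.96 g/mol = 167.0 g.

167 g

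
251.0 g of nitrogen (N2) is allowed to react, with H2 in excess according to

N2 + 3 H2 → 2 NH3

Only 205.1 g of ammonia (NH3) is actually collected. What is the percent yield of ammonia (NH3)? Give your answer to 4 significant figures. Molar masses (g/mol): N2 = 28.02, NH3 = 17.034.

67.21 %

n(N2) = 251.00 g / 28.02 g/mol = 8.9579 mol.
From the equation the N2:NH3 mole ratio is 1:2, so n(NH3) = 8.9579 × 2/1 = 17.916 mol.
Mass of NH3 = 17.916 mol × 17.034 g/mol = 305.18 g.
This is the theoretical yield. Percent yield = 205.1 g / 305.18 g × 100% = 67.207%.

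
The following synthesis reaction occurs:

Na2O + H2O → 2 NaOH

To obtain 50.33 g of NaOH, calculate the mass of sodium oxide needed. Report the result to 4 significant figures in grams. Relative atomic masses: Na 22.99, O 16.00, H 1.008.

39.00 g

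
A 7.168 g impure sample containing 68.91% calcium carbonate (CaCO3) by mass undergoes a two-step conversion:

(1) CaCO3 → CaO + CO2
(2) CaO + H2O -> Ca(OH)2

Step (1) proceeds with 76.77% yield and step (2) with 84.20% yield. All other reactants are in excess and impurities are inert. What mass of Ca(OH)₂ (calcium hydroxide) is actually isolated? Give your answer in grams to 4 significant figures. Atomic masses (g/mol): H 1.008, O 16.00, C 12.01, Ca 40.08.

2.364 g

Pure CaCO3 = 7.168 × 0.6891 = 4.9395 g.
M(CaCO3) = 40.08 + 12.01 + 3(16.00) = 100.09 g/mol.
M(Ca(OH)2) = 40.08 + 2(16.00) + 2(1.008) = 74.096 g/mol.
n(CaCO3) = 4.9395 / 100.09 = 0.049350 mol.
Step 1 (CaCO3:CaO = 1:1): theoretical n(CaO) = 0.049350 mol; at 76.77% yield, n(CaO) = 0.037886 mol.
Step 2 (CaO:Ca(OH)2 = 1:1): theoretical n(Ca(OH)2) = 0.037886 mol, so theoretical mass = 0.037886 × 74.096 = 2.8072 g.
At 84.20% yield, actual mass of Ca(OH)2 = 2.8072 × 0.8420 = 2.3637 g.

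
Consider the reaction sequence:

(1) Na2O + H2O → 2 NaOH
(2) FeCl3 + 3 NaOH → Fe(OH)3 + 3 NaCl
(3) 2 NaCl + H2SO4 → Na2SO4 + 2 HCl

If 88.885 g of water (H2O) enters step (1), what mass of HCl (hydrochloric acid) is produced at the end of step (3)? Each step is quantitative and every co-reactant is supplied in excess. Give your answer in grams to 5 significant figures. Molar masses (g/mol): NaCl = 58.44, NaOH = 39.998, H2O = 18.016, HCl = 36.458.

n(H2O) = 88.885 / 18.016 = 4.93367 mol.
Reaction (1): H2O→NaOH ratio 1:2 ⇒ n(NaOH) = 9.86734 mol.
Reaction (2): NaOH→NaCl ratio 3:3 ⇒ n(NaCl) = 9.86734 mol.
Reaction (3): NaCl→HCl ratio 2:2 ⇒ n(HCl) = 9.86734 mol.
Mass of HCl = 9.86734 × 36.458 = 359.743 g.

359.74 g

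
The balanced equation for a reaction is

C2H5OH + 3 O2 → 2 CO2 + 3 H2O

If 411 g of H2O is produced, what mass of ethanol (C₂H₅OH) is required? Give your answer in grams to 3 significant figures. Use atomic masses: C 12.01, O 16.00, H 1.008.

M(H2O) = 2(1.008) + 16.00 = 18.016 g/mol.
M(C2H5OH) = 2(12.01) + 6(1.008) + 16.00 = 46.068 g/mol.
n(H2O) = 411.0 g / 18.016 g/mol = 22.81 mol.
From the equation the H2O:C2H5OH mole ratio is 3:1, so n(C2H5OH) = 22.81 × 1/3 = 7.604 mol.
Mass of C2H5OH = 7.604 mol × 46.068 g/mol = 350.3 g.

350 g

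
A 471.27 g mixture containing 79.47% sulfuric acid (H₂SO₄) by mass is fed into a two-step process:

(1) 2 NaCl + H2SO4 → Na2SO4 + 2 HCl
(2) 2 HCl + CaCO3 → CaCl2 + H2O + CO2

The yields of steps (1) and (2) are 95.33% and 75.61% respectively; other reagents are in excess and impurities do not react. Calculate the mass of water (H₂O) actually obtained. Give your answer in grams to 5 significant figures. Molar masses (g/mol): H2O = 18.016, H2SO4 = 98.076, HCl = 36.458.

49.588 g

Pure H2SO4 = 471.27 × 0.7947 = 374.518 g.
n(H2SO4) = 374.518 / 98.076 = 3.81865 mol.
Step 1 (H2SO4:HCl = 1:2): theoretical n(HCl) = 7.63731 mol; at 95.33% yield, n(HCl) = 7.28064 mol.
Step 2 (HCl:H2O = 2:1): theoretical n(H2O) = 3.64032 mol, so theoretical mass = 3.64032 × 18.016 = 65.5840 g.
At 75.61% yield, actual mass of H2O = 65.5840 × 0.7561 = 49.5881 g.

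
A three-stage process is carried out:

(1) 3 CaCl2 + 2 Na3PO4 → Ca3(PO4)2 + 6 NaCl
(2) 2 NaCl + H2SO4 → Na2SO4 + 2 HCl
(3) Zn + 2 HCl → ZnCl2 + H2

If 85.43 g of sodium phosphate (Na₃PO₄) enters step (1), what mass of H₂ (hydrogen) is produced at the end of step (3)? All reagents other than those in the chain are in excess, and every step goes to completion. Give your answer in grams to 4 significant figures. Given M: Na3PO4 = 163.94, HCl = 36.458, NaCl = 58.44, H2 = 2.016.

n(Na3PO4) = 85.43 / 163.94 = 0.52111 mol.
Reaction (1): Na3PO4→NaCl ratio 2:6 ⇒ n(NaCl) = 1.5633 mol.
Reaction (2): NaCl→HCl ratio 2:2 ⇒ n(HCl) = 1.5633 mol.
Reaction (3): HCl→H2 ratio 2:1 ⇒ n(H2) = 0.78166 mol.
Mass of H2 = 0.78166 × 2.016 = 1.5758 g.

1.576 g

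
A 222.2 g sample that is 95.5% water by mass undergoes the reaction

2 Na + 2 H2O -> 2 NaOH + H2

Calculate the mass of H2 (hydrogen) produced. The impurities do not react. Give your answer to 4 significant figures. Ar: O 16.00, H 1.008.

11.87 g

Mass of pure H2O = 222.2 g × 0.955 = 212.20 g.
M(H2O) = 2(1.008) + 16.00 = 18.016 g/mol.
M(H2) = 2(1.008) = 2.016 g/mol.
n(H2O) = 212.20 g / 18.016 g/mol = 11.778 mol.
From the equation the H2O:H2 mole ratio is 2:1, so n(H2) = 11.778 × 1/2 = 5.8892 mol.
Mass of H2 = 5.8892 mol × 2.016 g/mol = 11.873 g.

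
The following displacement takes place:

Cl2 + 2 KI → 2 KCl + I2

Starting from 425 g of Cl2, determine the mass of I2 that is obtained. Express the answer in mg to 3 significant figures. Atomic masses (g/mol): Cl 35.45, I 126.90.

M(Cl2) = 2(35.45) = 70.90 g/mol.
M(I2) = 2(126.90) = 253.80 g/mol.
n(Cl2) = 425.0 g / 70.90 g/mol = 5.994 mol.
From the equation the Cl2:I2 mole ratio is 1:1, so n(I2) = 5.994 × 1/1 = 5.994 mol.
Mass of I2 = 5.994 mol × 253.80 g/mol = 1521 g.
Converting to mg: 1521 g = 1520000 mg.

1520000 mg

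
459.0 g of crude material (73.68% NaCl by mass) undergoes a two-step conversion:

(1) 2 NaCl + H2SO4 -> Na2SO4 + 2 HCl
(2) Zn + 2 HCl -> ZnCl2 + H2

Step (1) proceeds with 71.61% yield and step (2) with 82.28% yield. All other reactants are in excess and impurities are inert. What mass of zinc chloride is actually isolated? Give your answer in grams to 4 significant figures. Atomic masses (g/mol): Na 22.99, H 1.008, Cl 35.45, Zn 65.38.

Pure NaCl = 459.0 × 0.7368 = 338.19 g.
M(NaCl) = 22.99 + 35.45 = 58.44 g/mol.
M(ZnCl2) = 65.38 + 2(35.45) = 136.28 g/mol.
n(NaCl) = 338.19 / 58.44 = 5.7870 mol.
Step 1 (NaCl:HCl = 2:2): theoretical n(HCl) = 5.7870 mol; at 71.61% yield, n(HCl) = 4.1441 mol.
Step 2 (HCl:ZnCl2 = 2:1): theoretical n(ZnCl2) = 2.0720 mol, so theoretical mass = 2.0720 × 136.28 = 282.38 g.
At 82.28% yield, actual mass of ZnCl2 = 282.38 × 0.8228 = 232.34 g.

232.3 g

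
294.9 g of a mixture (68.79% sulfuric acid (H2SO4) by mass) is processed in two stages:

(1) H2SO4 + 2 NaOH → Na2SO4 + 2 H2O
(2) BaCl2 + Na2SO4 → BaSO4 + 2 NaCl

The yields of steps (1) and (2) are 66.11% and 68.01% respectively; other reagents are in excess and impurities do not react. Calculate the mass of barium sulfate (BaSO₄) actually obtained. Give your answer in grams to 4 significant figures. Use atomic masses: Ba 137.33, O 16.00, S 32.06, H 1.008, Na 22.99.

Pure H2SO4 = 294.9 × 0.6879 = 202.86 g.
M(H2SO4) = 2(1.008) + 32.06 + 4(16.00) = 98.076 g/mol.
M(BaSO4) = 137.33 + 32.06 + 4(16.00) = 233.39 g/mol.
n(H2SO4) = 202.86 / 98.076 = 2.0684 mol.
Step 1 (H2SO4:Na2SO4 = 1:1): theoretical n(Na2SO4) = 2.0684 mol; at 66.11% yield, n(Na2SO4) = 1.3674 mol.
Step 2 (Na2SO4:BaSO4 = 1:1): theoretical n(BaSO4) = 1.3674 mol, so theoretical mass = 1.3674 × 233.39 = 319.14 g.
At 68.01% yield, actual mass of BaSO4 = 319.14 × 0.6801 = 217.05 g.

217.0 g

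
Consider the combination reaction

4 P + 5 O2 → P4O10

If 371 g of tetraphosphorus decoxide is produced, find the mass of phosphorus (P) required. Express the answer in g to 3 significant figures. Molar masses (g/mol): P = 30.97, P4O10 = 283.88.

162 g

n(P4O10) = 371.0 g / 283.88 g/mol = 1.307 mol.
From the equation the P4O10:P mole ratio is 1:4, so n(P) = 1.307 × 4/1 = 5.228 mol.
Mass of P = 5.228 mol × 30.97 g/mol = 161.9 g.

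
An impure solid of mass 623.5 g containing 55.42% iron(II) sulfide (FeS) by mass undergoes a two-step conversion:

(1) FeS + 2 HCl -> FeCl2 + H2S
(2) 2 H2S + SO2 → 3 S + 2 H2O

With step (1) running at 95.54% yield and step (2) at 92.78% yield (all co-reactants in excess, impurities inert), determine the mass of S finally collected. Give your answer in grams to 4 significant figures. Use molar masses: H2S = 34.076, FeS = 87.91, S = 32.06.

167.6 g

Pure FeS = 623.5 × 0.5542 = 345.54 g.
n(FeS) = 345.54 / 87.91 = 3.9307 mol.
Step 1 (FeS:H2S = 1:1): theoretical n(H2S) = 3.9307 mol; at 95.54% yield, n(H2S) = 3.7553 mol.
Step 2 (H2S:S = 2:3): theoretical n(S) = 5.6330 mol, so theoretical mass = 5.6330 × 32.06 = 180.59 g.
At 92.78% yield, actual mass of S = 180.59 × 0.9278 = 167.56 g.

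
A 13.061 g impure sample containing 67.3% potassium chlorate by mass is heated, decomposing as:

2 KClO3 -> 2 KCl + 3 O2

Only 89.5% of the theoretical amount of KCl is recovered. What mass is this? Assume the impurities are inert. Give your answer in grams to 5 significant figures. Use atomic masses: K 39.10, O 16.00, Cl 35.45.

4.7857 g

Pure KClO3 available = 13.061 g × 0.673 = 8.79005 g.
M(KClO3) = 39.10 + 35.45 + 3(16.00) = 122.55 g/mol.
M(KCl) = 39.10 + 35.45 = 74.55 g/mol.
n(KClO3) = 8.79005 g / 122.55 g/mol = 0.0717263 mol.
From the equation the KClO3:KCl mole ratio is 2:2, so n(KCl) = 0.0717263 × 2/2 = 0.0717263 mol.
Mass of KCl = 0.0717263 mol × 74.55 g/mol = 5.34719 g.
Actual mass collected = 5.34719 g × 0.895 = 4.78574 g.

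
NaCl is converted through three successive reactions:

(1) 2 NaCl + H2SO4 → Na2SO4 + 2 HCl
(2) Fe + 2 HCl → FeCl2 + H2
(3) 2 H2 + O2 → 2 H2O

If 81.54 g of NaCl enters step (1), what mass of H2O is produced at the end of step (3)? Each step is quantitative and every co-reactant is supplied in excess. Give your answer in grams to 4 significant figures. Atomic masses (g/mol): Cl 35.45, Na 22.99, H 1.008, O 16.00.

12.57 g

M(NaCl) = 22.99 + 35.45 = 58.44 g/mol.
M(H2O) = 2(1.008) + 16.00 = 18.016 g/mol.
n(NaCl) = 81.54 / 58.44 = 1.3953 mol.
Reaction (1): NaCl→HCl ratio 2:2 ⇒ n(HCl) = 1.3953 mol.
Reaction (2): HCl→H2 ratio 2:1 ⇒ n(H2) = 0.69764 mol.
Reaction (3): H2→H2O ratio 2:2 ⇒ n(H2O) = 0.69764 mol.
Mass of H2O = 0.69764 × 18.016 = 12.569 g.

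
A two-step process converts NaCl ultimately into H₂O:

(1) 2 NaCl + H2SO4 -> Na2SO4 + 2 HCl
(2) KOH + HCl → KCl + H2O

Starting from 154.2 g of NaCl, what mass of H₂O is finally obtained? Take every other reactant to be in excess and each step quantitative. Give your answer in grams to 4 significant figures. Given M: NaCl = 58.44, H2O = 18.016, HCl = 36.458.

47.54 g

n(NaCl) = 154.20 / 58.44 = 2.6386 mol.
Step 1 gives a 2:2 ratio of NaCl to HCl, so n(HCl) = 2.6386 mol.
In step 2 the HCl:H2O ratio is 1:1, so n(H2O) = 2.6386 mol.
Mass of H2O = 2.6386 × 18.016 = 47.537 g.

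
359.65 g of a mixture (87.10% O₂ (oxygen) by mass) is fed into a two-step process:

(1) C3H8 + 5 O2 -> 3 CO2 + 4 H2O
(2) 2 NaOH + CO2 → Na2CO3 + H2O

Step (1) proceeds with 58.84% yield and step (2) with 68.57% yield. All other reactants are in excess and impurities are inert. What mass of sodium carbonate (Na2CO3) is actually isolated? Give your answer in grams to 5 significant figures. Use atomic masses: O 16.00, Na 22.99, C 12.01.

251.17 g

Pure O2 = 359.65 × 0.8710 = 313.255 g.
M(O2) = 2(16.00) = 32.00 g/mol.
M(Na2CO3) = 2(22.99) + 12.01 + 3(16.00) = 105.99 g/mol.
n(O2) = 313.255 / 32.00 = 9.78922 mol.
Step 1 (O2:CO2 = 5:3): theoretical n(CO2) = 5.87353 mol; at 58.84% yield, n(CO2) = 3.45599 mol.
Step 2 (CO2:Na2CO3 = 1:1): theoretical n(Na2CO3) = 3.45599 mol, so theoretical mass = 3.45599 × 105.99 = 366.300 g.
At 68.57% yield, actual mass of Na2CO3 = 366.300 × 0.6857 = 251.172 g.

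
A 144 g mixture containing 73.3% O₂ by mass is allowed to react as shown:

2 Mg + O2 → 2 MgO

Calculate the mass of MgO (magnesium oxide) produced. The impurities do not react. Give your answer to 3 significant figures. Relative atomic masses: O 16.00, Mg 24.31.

266 g

Mass of pure O2 = 144 g × 0.733 = 105.6 g.
M(O2) = 2(16.00) = 32.00 g/mol.
M(MgO) = 24.31 + 16.00 = 40.31 g/mol.
n(O2) = 105.6 g / 32.00 g/mol = 3.298 mol.
From the equation the O2:MgO mole ratio is 1:2, so n(MgO) = 3.298 × 2/1 = 6.597 mol.
Mass of MgO = 6.597 mol × 40.31 g/mol = 265.9 g.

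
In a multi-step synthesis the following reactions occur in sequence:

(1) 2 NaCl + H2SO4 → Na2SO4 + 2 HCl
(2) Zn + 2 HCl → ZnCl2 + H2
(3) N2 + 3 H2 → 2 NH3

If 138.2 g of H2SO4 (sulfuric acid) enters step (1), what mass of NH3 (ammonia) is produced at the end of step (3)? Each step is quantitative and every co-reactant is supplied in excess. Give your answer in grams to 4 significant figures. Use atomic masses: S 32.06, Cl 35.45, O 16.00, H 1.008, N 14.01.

M(H2SO4) = 2(1.008) + 32.06 + 4(16.00) = 98.076 g/mol.
M(NH3) = 14.01 + 3(1.008) = 17.034 g/mol.
n(H2SO4) = 138.2 / 98.076 = 1.4091 mol.
Reaction (1): H2SO4→HCl ratio 1:2 ⇒ n(HCl) = 2.8182 mol.
Reaction (2): HCl→H2 ratio 2:1 ⇒ n(H2) = 1.4091 mol.
Reaction (3): H2→NH3 ratio 3:2 ⇒ n(NH3) = 0.93941 mol.
Mass of NH3 = 0.93941 × 17.034 = 16.002 g.

16.00 g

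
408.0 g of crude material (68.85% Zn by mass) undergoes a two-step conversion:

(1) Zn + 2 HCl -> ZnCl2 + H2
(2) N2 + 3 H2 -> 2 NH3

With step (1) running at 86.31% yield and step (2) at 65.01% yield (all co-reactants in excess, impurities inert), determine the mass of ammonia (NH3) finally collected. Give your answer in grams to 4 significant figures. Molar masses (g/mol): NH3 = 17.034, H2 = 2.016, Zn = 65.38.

Pure Zn = 408.0 × 0.6885 = 280.91 g.
n(Zn) = 280.91 / 65.38 = 4.2965 mol.
Step 1 (Zn:H2 = 1:1): theoretical n(H2) = 4.2965 mol; at 86.31% yield, n(H2) = 3.7083 mol.
Step 2 (H2:NH3 = 3:2): theoretical n(NH3) = 2.4722 mol, so theoretical mass = 2.4722 × 17.034 = 42.112 g.
At 65.01% yield, actual mass of NH3 = 42.112 × 0.6501 = 27.377 g.

27.38 g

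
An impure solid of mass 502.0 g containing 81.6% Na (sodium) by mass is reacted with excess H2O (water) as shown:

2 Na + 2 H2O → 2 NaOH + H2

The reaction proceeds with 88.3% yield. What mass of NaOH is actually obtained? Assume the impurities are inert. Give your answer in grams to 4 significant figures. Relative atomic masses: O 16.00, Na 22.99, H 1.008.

629.3 g

Pure Na available = 502.0 g × 0.816 = 409.63 g.
M(Na) = 22.99 g/mol.
M(NaOH) = 22.99 + 16.00 + 1.008 = 39.998 g/mol.
n(Na) = 409.63 g / 22.99 g/mol = 17.818 mol.
From the equation the Na:NaOH mole ratio is 2:2, so n(NaOH) = 17.818 × 2/2 = 17.818 mol.
Mass of NaOH = 17.818 mol × 39.998 g/mol = 712.68 g.
Actual mass collected = 712.68 g × 0.883 = 629.29 g.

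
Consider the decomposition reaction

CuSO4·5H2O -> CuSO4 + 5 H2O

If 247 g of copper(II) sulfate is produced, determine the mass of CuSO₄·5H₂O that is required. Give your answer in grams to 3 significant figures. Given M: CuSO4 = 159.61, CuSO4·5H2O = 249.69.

n(CuSO4) = 247.0 g / 159.61 g/mol = 1.548 mol.
From the equation the CuSO4:CuSO4·5H2O mole ratio is 1:1, so n(CuSO4·5H2O) = 1.548 × 1/1 = 1.548 mol.
Mass of CuSO4·5H2O = 1.548 mol × 249.69 g/mol = 386.4 g.

386 g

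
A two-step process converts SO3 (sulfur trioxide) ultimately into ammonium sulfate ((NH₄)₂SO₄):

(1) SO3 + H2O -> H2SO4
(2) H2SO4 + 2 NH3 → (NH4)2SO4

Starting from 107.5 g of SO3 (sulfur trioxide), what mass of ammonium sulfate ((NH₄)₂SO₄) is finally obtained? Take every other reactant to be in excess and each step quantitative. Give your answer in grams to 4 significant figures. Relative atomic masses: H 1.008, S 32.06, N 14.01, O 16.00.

177.4 g

M(SO3) = 32.06 + 3(16.00) = 80.06 g/mol.
M((NH4)2SO4) = 2(14.01) + 8(1.008) + 32.06 + 4(16.00) = 132.144 g/mol.
n(SO3) = 107.50 / 80.06 = 1.3427 mol.
Step 1 gives a 1:1 ratio of SO3 to H2SO4, so n(H2SO4) = 1.3427 mol.
In step 2 the H2SO4:(NH4)2SO4 ratio is 1:1, so n((NH4)2SO4) = 1.3427 mol.
Mass of (NH4)2SO4 = 1.3427 × 132.144 = 177.44 g.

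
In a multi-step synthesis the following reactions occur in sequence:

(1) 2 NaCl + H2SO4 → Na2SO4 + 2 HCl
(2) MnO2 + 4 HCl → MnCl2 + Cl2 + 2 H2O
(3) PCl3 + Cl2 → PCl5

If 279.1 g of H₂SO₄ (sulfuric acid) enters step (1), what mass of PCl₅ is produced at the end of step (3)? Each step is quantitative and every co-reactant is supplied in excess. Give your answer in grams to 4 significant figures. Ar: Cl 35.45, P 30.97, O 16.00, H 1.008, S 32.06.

296.3 g

M(H2SO4) = 2(1.008) + 32.06 + 4(16.00) = 98.076 g/mol.
M(PCl5) = 30.97 + 5(35.45) = 208.22 g/mol.
n(H2SO4) = 279.1 / 98.076 = 2.8458 mol.
Reaction (1): H2SO4→HCl ratio 1:2 ⇒ n(HCl) = 5.6915 mol.
Reaction (2): HCl→Cl2 ratio 4:1 ⇒ n(Cl2) = 1.4229 mol.
Reaction (3): Cl2→PCl5 ratio 1:1 ⇒ n(PCl5) = 1.4229 mol.
Mass of PCl5 = 1.4229 × 208.22 = 296.27 g.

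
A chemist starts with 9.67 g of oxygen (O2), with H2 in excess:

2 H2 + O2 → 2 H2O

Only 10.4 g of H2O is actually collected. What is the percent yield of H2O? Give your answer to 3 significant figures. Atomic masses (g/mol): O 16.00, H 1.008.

95.5 %

M(O2) = 2(16.00) = 32.00 g/mol.
M(H2O) = 2(1.008) + 16.00 = 18.016 g/mol.
n(O2) = 9.670 g / 32.00 g/mol = 0.3022 mol.
From the equation the O2:H2O mole ratio is 1:2, so n(H2O) = 0.3022 × 2/1 = 0.6044 mol.
Mass of H2O = 0.6044 mol × 18.016 g/mol = 10.89 g.
This is the theoretical yield. Percent yield = 10.4 g / 10.89 g × 100% = 95.51%.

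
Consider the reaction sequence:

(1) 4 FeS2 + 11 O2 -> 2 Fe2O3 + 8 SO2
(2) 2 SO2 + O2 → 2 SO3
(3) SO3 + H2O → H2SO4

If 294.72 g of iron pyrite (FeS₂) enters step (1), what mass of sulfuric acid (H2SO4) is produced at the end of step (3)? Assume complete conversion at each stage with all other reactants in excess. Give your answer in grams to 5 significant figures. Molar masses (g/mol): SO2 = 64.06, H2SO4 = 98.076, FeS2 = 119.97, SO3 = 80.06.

481.87 g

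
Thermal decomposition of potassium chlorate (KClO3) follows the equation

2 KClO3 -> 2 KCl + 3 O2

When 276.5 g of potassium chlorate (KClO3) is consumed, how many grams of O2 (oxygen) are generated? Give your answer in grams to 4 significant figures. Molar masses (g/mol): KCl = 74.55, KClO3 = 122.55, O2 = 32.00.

108.3 g

n(KClO3) = 276.50 g / 122.55 g/mol = 2.2562 mol.
From the equation the KClO3:O2 mole ratio is 2:3, so n(O2) = 2.2562 × 3/2 = 3.3843 mol.
Mass of O2 = 3.3843 mol × 32.00 g/mol = 108.30 g.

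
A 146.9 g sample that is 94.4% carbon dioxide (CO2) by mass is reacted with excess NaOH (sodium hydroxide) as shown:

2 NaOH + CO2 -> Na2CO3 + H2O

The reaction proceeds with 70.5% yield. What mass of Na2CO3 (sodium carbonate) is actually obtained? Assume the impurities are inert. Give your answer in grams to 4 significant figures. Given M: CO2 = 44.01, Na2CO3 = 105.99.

235.4 g

Pure CO2 available = 146.9 g × 0.944 = 138.67 g.
n(CO2) = 138.67 g / 44.01 g/mol = 3.1510 mol.
From the equation the CO2:Na2CO3 mole ratio is 1:1, so n(Na2CO3) = 3.1510 × 1/1 = 3.1510 mol.
Mass of Na2CO3 = 3.1510 mol × 105.99 g/mol = 333.97 g.
Actual mass collected = 333.97 g × 0.705 = 235.45 g.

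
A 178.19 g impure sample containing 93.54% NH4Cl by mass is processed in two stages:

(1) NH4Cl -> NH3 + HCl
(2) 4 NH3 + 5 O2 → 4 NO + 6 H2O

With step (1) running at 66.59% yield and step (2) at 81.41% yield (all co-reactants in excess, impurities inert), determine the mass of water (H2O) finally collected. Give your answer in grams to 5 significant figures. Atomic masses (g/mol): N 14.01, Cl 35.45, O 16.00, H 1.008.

Pure NH4Cl = 178.19 × 0.9354 = 166.679 g.
M(NH4Cl) = 14.01 + 4(1.008) + 35.45 = 53.492 g/mol.
M(H2O) = 2(1.008) + 16.00 = 18.016 g/mol.
n(NH4Cl) = 166.679 / 53.492 = 3.11596 mol.
Step 1 (NH4Cl:NH3 = 1:1): theoretical n(NH3) = 3.11596 mol; at 66.59% yield, n(NH3) = 2.07492 mol.
Step 2 (NH3:H2O = 4:6): theoretical n(H2O) = 3.11238 mol, so theoretical mass = 3.11238 × 18.016 = 56.0726 g.
At 81.41% yield, actual mass of H2O = 56.0726 × 0.8141 = 45.6487 g.

45.649 g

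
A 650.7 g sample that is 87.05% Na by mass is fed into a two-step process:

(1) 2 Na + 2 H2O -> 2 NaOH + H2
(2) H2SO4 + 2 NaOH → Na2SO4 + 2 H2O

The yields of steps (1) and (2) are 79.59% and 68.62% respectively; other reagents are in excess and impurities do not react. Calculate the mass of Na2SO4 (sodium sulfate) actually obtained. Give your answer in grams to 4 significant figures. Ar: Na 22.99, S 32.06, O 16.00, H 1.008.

955.7 g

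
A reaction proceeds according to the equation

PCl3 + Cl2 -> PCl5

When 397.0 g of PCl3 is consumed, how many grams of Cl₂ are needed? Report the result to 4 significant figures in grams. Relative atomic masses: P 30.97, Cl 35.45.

205.0 g

M(PCl3) = 30.97 + 3(35.45) = 137.32 g/mol.
M(Cl2) = 2(35.45) = 70.90 g/mol.
n(PCl3) = 397.00 g / 137.32 g/mol = 2.8911 mol.
From the equation the PCl3:Cl2 mole ratio is 1:1, so n(Cl2) = 2.8911 × 1/1 = 2.8911 mol.
Mass of Cl2 = 2.8911 mol × 70.90 g/mol = 204.98 g.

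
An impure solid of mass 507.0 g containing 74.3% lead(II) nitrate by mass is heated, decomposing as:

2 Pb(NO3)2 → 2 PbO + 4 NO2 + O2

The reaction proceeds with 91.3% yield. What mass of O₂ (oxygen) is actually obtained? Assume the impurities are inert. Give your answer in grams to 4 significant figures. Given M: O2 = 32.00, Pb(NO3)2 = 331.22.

16.61 g

Pure Pb(NO3)2 available = 507.0 g × 0.743 = 376.70 g.
n(Pb(NO3)2) = 376.70 g / 331.22 g/mol = 1.1373 mol.
From the equation the Pb(NO3)2:O2 mole ratio is 2:1, so n(O2) = 1.1373 × 1/2 = 0.56866 mol.
Mass of O2 = 0.56866 mol × 32.00 g/mol = 18.197 g.
Actual mass collected = 18.197 g × 0.913 = 16.614 g.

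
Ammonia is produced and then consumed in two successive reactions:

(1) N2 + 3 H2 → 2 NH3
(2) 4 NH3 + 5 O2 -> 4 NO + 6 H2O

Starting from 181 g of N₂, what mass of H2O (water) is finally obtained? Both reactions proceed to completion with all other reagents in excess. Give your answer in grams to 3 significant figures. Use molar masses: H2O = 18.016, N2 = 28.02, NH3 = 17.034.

n(N2) = 181.0 / 28.02 = 6.460 mol.
Step 1 gives a 1:2 ratio of N2 to NH3, so n(NH3) = 12.92 mol.
In step 2 the NH3:H2O ratio is 4:6, so n(H2O) = 19.38 mol.
Mass of H2O = 19.38 × 18.016 = 349.1 g.

349 g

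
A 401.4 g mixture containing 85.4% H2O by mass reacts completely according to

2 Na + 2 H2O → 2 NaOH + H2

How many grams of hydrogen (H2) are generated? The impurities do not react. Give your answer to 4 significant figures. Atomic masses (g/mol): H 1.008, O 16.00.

19.18 g

Mass of pure H2O = 401.4 g × 0.854 = 342.80 g.
M(H2O) = 2(1.008) + 16.00 = 18.016 g/mol.
M(H2) = 2(1.008) = 2.016 g/mol.
n(H2O) = 342.80 g / 18.016 g/mol = 19.027 mol.
From the equation the H2O:H2 mole ratio is 2:1, so n(H2) = 19.027 × 1/2 = 9.5136 mol.
Mass of H2 = 9.5136 mol × 2.016 g/mol = 19.180 g.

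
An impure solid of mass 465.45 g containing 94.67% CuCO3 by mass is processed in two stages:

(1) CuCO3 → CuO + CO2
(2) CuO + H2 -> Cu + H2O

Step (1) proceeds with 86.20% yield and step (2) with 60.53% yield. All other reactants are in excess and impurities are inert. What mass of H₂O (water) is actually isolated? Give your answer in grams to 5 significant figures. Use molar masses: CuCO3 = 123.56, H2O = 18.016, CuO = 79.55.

33.523 g

Pure CuCO3 = 465.45 × 0.9467 = 440.642 g.
n(CuCO3) = 440.642 / 123.56 = 3.56621 mol.
Step 1 (CuCO3:CuO = 1:1): theoretical n(CuO) = 3.56621 mol; at 86.20% yield, n(CuO) = 3.07408 mol.
Step 2 (CuO:H2O = 1:1): theoretical n(H2O) = 3.07408 mol, so theoretical mass = 3.07408 × 18.016 = 55.3826 g.
At 60.53% yield, actual mass of H2O = 55.3826 × 0.6053 = 33.5231 g.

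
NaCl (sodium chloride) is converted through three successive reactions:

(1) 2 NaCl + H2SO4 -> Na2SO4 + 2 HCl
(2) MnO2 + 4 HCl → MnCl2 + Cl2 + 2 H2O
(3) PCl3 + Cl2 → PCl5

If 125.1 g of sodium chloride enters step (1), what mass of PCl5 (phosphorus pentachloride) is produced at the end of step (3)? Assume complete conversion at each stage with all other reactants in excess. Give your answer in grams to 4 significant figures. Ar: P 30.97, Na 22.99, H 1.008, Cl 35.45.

M(NaCl) = 22.99 + 35.45 = 58.44 g/mol.
M(PCl5) = 30.97 + 5(35.45) = 208.22 g/mol.
n(NaCl) = 125.1 / 58.44 = 2.1407 mol.
Reaction (1): NaCl→HCl ratio 2:2 ⇒ n(HCl) = 2.1407 mol.
Reaction (2): HCl→Cl2 ratio 4:1 ⇒ n(Cl2) = 0.53516 mol.
Reaction (3): Cl2→PCl5 ratio 1:1 ⇒ n(PCl5) = 0.53516 mol.
Mass of PCl5 = 0.53516 × 208.22 = 111.43 g.

111.4 g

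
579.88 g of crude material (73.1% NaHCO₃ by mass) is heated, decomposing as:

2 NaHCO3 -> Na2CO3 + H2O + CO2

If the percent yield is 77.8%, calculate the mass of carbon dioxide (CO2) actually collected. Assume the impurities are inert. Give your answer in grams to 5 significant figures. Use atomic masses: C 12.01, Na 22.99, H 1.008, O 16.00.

86.385 g

Pure NaHCO3 available = 579.88 g × 0.731 = 423.892 g.
M(NaHCO3) = 22.99 + 1.008 + 12.01 + 3(16.00) = 84.008 g/mol.
M(CO2) = 12.01 + 2(16.00) = 44.01 g/mol.
n(NaHCO3) = 423.892 g / 84.008 g/mol = 5.04586 mol.
From the equation the NaHCO3:CO2 mole ratio is 2:1, so n(CO2) = 5.04586 × 1/2 = 2.52293 mol.
Mass of CO2 = 2.52293 mol × 44.01 g/mol = 111.034 g.
Actual mass collected = 111.034 g × 0.778 = 86.3845 g.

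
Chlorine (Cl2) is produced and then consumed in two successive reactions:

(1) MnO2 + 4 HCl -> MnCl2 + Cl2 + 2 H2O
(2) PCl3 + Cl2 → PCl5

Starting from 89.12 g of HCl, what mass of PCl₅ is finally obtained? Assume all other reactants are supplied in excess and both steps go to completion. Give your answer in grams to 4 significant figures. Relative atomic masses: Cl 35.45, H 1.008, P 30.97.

127.2 g

M(HCl) = 1.008 + 35.45 = 36.458 g/mol.
M(PCl5) = 30.97 + 5(35.45) = 208.22 g/mol.
n(HCl) = 89.120 / 36.458 = 2.4445 mol.
Step 1 gives a 4:1 ratio of HCl to Cl2, so n(Cl2) = 0.61111 mol.
In step 2 the Cl2:PCl5 ratio is 1:1, so n(PCl5) = 0.61111 mol.
Mass of PCl5 = 0.61111 × 208.22 = 127.25 g.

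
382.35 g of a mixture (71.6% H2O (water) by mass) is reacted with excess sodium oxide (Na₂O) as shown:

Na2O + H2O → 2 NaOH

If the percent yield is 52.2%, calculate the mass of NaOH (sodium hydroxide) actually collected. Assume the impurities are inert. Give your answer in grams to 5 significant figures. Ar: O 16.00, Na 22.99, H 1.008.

Pure H2O available = 382.35 g × 0.716 = 273.763 g.
M(H2O) = 2(1.008) + 16.00 = 18.016 g/mol.
M(NaOH) = 22.99 + 16.00 + 1.008 = 39.998 g/mol.
n(H2O) = 273.763 g / 18.016 g/mol = 15.1955 mol.
From the equation the H2O:NaOH mole ratio is 1:2, so n(NaOH) = 15.1955 × 2/1 = 30.3911 mol.
Mass of NaOH = 30.3911 mol × 39.998 g/mol = 1215.58 g.
Actual mass collected = 1215.58 g × 0.522 = 634.533 g.

634.53 g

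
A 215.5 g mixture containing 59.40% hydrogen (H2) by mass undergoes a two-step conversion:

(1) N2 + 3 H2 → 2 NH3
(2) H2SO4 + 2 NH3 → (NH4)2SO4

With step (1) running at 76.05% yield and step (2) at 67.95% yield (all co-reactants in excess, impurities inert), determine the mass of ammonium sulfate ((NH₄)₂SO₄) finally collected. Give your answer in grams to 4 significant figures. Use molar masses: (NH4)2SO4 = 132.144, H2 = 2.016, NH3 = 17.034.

1445 g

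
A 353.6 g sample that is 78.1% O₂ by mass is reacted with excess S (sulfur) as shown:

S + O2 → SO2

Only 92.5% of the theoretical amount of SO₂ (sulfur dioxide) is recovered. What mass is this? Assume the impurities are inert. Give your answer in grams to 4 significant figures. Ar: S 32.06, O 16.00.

Pure O2 available = 353.6 g × 0.781 = 276.16 g.
M(O2) = 2(16.00) = 32.00 g/mol.
M(SO2) = 32.06 + 2(16.00) = 64.06 g/mol.
n(O2) = 276.16 g / 32.00 g/mol = 8.6301 mol.
From the equation the O2:SO2 mole ratio is 1:1, so n(SO2) = 8.6301 × 1/1 = 8.6301 mol.
Mass of SO2 = 8.6301 mol × 64.06 g/mol = 552.84 g.
Actual mass collected = 552.84 g × 0.925 = 511.38 g.

511.4 g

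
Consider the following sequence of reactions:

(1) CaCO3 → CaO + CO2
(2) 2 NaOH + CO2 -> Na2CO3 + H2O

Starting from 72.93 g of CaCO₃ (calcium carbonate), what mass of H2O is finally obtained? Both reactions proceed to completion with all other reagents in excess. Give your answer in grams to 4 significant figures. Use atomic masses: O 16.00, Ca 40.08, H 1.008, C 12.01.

13.13 g

M(CaCO3) = 40.08 + 12.01 + 3(16.00) = 100.09 g/mol.
M(H2O) = 2(1.008) + 16.00 = 18.016 g/mol.
n(CaCO3) = 72.930 / 100.09 = 0.72864 mol.
Step 1 gives a 1:1 ratio of CaCO3 to CO2, so n(CO2) = 0.72864 mol.
In step 2 the CO2:H2O ratio is 1:1, so n(H2O) = 0.72864 mol.
Mass of H2O = 0.72864 × 18.016 = 13.127 g.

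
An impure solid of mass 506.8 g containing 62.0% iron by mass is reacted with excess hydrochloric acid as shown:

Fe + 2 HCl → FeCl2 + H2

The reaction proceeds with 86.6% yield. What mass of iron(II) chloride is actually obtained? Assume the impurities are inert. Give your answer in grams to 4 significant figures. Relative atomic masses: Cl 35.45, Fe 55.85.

617.5 g

Pure Fe available = 506.8 g × 0.620 = 314.22 g.
M(Fe) = 55.85 g/mol.
M(FeCl2) = 55.85 + 2(35.45) = 126.75 g/mol.
n(Fe) = 314.22 g / 55.85 g/mol = 5.6261 mol.
From the equation the Fe:FeCl2 mole ratio is 1:1, so n(FeCl2) = 5.6261 × 1/1 = 5.6261 mol.
Mass of FeCl2 = 5.6261 mol × 126.75 g/mol = 713.10 g.
Actual mass collected = 713.10 g × 0.866 = 617.55 g.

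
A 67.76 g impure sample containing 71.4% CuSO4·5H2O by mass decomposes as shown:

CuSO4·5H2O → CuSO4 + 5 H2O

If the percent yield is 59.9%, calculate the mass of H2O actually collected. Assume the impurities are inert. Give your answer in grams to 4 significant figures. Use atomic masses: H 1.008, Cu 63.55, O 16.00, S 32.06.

10.46 g

Pure CuSO4·5H2O available = 67.76 g × 0.714 = 48.381 g.
M(CuSO4·5H2O) = 63.55 + 32.06 + 9(16.00) + 10(1.008) = 249.69 g/mol.
M(H2O) = 2(1.008) + 16.00 = 18.016 g/mol.
n(CuSO4·5H2O) = 48.381 g / 249.69 g/mol = 0.19376 mol.
From the equation the CuSO4·5H2O:H2O mole ratio is 1:5, so n(H2O) = 0.19376 × 5/1 = 0.96881 mol.
Mass of H2O = 0.96881 mol × 18.016 g/mol = 17.454 g.
Actual mass collected = 17.454 g × 0.599 = 10.455 g.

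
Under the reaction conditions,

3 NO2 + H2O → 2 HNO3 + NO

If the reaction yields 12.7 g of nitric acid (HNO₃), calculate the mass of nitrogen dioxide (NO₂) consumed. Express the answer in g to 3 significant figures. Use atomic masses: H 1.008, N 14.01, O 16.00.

M(HNO3) = 1.008 + 14.01 + 3(16.00) = 63.018 g/mol.
M(NO2) = 14.01 + 2(16.00) = 46.01 g/mol.
n(HNO3) = 12.70 g / 63.018 g/mol = 0.2015 mol.
From the equation the HNO3:NO2 mole ratio is 2:3, so n(NO2) = 0.2015 × 3/2 = 0.3023 mol.
Mass of NO2 = 0.3023 mol × 46.01 g/mol = 13.91 g.

13.9 g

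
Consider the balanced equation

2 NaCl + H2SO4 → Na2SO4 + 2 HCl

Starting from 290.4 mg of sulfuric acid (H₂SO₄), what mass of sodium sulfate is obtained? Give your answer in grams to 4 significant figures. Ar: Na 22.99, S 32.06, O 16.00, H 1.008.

M(H2SO4) = 2(1.008) + 32.06 + 4(16.00) = 98.076 g/mol.
M(Na2SO4) = 2(22.99) + 32.06 + 4(16.00) = 142.04 g/mol.
Convert: 290.4 mg = 0.29040 g.
n(H2SO4) = 0.29040 g / 98.076 g/mol = 0.0029610 mol.
From the equation the H2SO4:Na2SO4 mole ratio is 1:1, so n(Na2SO4) = 0.0029610 × 1/1 = 0.0029610 mol.
Mass of Na2SO4 = 0.0029610 mol × 142.04 g/mol = 0.42058 g.

0.4206 g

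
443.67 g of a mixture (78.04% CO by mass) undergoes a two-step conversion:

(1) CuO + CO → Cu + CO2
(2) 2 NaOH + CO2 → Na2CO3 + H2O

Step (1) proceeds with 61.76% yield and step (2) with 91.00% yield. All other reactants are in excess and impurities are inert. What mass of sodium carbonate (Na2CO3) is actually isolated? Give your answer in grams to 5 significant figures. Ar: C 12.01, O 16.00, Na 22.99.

736.34 g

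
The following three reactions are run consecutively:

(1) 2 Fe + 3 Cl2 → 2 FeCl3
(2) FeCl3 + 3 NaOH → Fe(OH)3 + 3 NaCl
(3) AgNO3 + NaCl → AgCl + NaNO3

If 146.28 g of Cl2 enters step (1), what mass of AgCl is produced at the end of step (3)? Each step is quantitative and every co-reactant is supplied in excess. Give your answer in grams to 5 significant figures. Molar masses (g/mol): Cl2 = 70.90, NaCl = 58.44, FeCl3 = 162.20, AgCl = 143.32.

n(Cl2) = 146.28 / 70.90 = 2.06319 mol.
Reaction (1): Cl2→FeCl3 ratio 3:2 ⇒ n(FeCl3) = 1.37546 mol.
Reaction (2): FeCl3→NaCl ratio 1:3 ⇒ n(NaCl) = 4.12638 mol.
Reaction (3): NaCl→AgCl ratio 1:1 ⇒ n(AgCl) = 4.12638 mol.
Mass of AgCl = 4.12638 × 143.32 = 591.392 g.

591.39 g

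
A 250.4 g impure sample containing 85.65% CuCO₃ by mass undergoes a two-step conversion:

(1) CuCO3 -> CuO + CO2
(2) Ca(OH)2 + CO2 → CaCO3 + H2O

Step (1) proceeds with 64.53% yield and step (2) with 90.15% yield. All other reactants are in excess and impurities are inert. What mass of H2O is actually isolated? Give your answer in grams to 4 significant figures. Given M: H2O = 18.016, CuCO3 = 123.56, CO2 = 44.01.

18.19 g

Pure CuCO3 = 250.4 × 0.8565 = 214.47 g.
n(CuCO3) = 214.47 / 123.56 = 1.7357 mol.
Step 1 (CuCO3:CO2 = 1:1): theoretical n(CO2) = 1.7357 mol; at 64.53% yield, n(CO2) = 1.1201 mol.
Step 2 (CO2:H2O = 1:1): theoretical n(H2O) = 1.1201 mol, so theoretical mass = 1.1201 × 18.016 = 20.179 g.
At 90.15% yield, actual mass of H2O = 20.179 × 0.9015 = 18.192 g.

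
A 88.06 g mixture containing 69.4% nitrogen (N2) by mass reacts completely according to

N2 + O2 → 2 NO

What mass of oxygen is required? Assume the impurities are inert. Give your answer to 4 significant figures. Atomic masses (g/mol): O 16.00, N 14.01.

69.79 g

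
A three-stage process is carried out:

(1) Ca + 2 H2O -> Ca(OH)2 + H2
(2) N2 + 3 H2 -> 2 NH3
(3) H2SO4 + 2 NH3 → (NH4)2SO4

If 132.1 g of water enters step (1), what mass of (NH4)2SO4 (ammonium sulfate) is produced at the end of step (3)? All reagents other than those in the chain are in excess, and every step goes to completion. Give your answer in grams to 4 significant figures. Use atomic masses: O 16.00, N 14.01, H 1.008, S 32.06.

M(H2O) = 2(1.008) + 16.00 = 18.016 g/mol.
M((NH4)2SO4) = 2(14.01) + 8(1.008) + 32.06 + 4(16.00) = 132.144 g/mol.
n(H2O) = 132.1 / 18.016 = 7.3324 mol.
Reaction (1): H2O→H2 ratio 2:1 ⇒ n(H2) = 3.6662 mol.
Reaction (2): H2→NH3 ratio 3:2 ⇒ n(NH3) = 2.4441 mol.
Reaction (3): NH3→(NH4)2SO4 ratio 2:1 ⇒ n((NH4)2SO4) = 1.2221 mol.
Mass of (NH4)2SO4 = 1.2221 × 132.144 = 161.49 g.

161.5 g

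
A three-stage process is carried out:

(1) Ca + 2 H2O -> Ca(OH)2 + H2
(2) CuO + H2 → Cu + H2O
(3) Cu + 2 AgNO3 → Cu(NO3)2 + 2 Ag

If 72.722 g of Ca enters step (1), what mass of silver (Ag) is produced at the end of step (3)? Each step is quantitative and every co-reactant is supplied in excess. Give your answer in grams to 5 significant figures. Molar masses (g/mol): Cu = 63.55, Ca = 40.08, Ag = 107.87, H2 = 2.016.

n(Ca) = 72.722 / 40.08 = 1.81442 mol.
Reaction (1): Ca→H2 ratio 1:1 ⇒ n(H2) = 1.81442 mol.
Reaction (2): H2→Cu ratio 1:1 ⇒ n(Cu) = 1.81442 mol.
Reaction (3): Cu→Ag ratio 1:2 ⇒ n(Ag) = 3.62884 mol.
Mass of Ag = 3.62884 × 107.87 = 391.443 g.

391.44 g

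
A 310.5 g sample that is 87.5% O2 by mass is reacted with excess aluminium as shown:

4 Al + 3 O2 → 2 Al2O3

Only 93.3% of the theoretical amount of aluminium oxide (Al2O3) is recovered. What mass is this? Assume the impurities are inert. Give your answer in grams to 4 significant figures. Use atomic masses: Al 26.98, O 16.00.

538.4 g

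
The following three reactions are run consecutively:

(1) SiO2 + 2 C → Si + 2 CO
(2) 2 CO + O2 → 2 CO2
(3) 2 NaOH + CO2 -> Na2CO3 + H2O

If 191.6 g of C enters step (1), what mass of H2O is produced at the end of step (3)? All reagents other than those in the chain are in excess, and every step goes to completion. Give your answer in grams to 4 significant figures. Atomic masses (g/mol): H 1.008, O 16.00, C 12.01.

M(C) = 12.01 g/mol.
M(H2O) = 2(1.008) + 16.00 = 18.016 g/mol.
n(C) = 191.6 / 12.01 = 15.953 mol.
Reaction (1): C→CO ratio 2:2 ⇒ n(CO) = 15.953 mol.
Reaction (2): CO→CO2 ratio 2:2 ⇒ n(CO2) = 15.953 mol.
Reaction (3): CO2→H2O ratio 1:1 ⇒ n(H2O) = 15.953 mol.
Mass of H2O = 15.953 × 18.016 = 287.42 g.

287.4 g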